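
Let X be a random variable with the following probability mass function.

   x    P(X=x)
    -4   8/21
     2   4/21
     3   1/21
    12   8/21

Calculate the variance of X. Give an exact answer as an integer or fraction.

E[X] = (8/21)·(-4) + (4/21)·2 + (1/21)·3 + (8/21)·12 = 25/7
E[X²] = (8/21)·16 + (4/21)·4 + (1/21)·9 + (8/21)·144 = 435/7
Var(X) = 435/7 − (25/7)² = 2420/49

2420/49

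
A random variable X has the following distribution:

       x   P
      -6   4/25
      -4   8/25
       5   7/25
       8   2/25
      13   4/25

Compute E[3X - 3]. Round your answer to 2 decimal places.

2.64

E[3x-3] = (4/25)·(-21) + (8/25)·(-15) + (7/25)·12 + (2/25)·21 + (4/25)·36
     = 66/25 ≈ 2.64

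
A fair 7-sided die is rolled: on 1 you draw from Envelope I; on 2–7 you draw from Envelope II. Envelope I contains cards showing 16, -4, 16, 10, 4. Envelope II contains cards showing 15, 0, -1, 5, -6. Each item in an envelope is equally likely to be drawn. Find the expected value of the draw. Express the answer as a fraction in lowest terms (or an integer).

24/7

E[X | Envelope I] = (16 − 4 + 16 + 10 + 4)/5 = 42/5
E[X | Envelope II] = (15 + 0 − 1 + 5 − 6)/5 = 13/5
E[X] = (1/7)·42/5 + (6/7)·13/5 = 24/7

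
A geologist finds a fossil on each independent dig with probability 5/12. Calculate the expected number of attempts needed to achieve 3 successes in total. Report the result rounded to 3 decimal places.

7.200

By linearity (sum of 3 independent geometric waits), E[trials] = 3/p = 3/(5/12) = 36/5.
≈ 7.200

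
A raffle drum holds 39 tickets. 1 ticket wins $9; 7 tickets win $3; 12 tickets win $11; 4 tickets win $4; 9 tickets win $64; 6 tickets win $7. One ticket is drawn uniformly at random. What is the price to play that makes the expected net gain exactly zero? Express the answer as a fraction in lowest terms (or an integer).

796/39 dollars

E[payout] = (1/39)·9 + (7/39)·3 + (12/39)·11 + (4/39)·4 + (9/39)·64 + (6/39)·7 = 796/39
Fair fee = E[payout] = 796/39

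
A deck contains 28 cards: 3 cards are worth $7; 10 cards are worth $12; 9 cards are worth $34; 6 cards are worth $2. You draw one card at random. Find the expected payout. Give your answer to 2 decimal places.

$16.39

E[payout] = (3/28)·7 + (10/28)·12 + (9/28)·34 + (6/28)·2 = 459/28
≈ $16.39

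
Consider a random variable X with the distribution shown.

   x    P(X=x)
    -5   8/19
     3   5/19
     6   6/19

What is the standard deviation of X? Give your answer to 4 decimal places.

4.8916

E[X] = 11/19, E[X²] = 461/19
Var(X) = E[X²] − (E[X])² = 461/19 − 121/361 = 8638/361
SD(X) = √(8638/361) ≈ 4.8916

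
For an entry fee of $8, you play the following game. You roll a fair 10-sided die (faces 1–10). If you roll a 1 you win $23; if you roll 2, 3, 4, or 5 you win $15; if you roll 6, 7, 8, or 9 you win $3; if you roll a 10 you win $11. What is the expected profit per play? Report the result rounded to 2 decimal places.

$2.60

E[payout] = (2/5)·3 + (1/10)·11 + (2/5)·15 + (1/10)·23 = 53/5
Expected profit = 53/5 − 8 = 13/5 ≈ $2.60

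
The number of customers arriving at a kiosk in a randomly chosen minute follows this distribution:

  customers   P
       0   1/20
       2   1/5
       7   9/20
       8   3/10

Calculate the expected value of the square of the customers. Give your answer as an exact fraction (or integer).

E[X²] = (1/20)·0 + (1/5)·4 + (9/20)·49 + (3/10)·64
     = 841/20

841/20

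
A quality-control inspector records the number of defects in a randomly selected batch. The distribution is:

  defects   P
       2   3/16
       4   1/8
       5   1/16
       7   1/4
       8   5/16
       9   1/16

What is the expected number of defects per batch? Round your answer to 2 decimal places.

E[X] = (3/16)·2 + (1/8)·4 + (1/16)·5 + (1/4)·7 + (5/16)·8 + (1/16)·9
     = 6 ≈ 6.00

6.00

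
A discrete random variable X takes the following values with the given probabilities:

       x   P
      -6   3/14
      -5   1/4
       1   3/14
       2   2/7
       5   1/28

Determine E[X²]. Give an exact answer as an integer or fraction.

227/14

E[X²] = (3/14)·36 + (1/4)·25 + (3/14)·1 + (2/7)·4 + (1/28)·25
     = 227/14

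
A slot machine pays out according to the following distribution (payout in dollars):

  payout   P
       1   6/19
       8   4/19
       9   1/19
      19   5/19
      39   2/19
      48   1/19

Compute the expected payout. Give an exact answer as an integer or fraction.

268/19 dollars

E[X] = (6/19)·1 + (4/19)·8 + (1/19)·9 + (5/19)·19 + (2/19)·39 + (1/19)·48
     = 268/19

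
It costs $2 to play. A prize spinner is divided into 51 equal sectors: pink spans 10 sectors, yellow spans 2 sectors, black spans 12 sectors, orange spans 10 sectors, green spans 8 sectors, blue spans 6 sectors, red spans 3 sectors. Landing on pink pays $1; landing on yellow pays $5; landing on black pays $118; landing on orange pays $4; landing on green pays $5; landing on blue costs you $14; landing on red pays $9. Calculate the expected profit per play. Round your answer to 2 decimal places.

E[payout] = (10/51)·1 + (2/51)·5 + (12/51)·118 + (10/51)·4 + (8/51)·5 + (6/51)·(-14) + (3/51)·9 = 1459/51
Expected profit = 1459/51 − 2 = 1357/51 ≈ $26.61

$26.61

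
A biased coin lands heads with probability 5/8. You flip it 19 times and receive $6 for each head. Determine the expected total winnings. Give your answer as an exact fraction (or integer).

285/4 dollars

E[#heads] = 19·5/8 = 95/8 (linearity over flips).
E[winnings] = 6·95/8 = 285/4.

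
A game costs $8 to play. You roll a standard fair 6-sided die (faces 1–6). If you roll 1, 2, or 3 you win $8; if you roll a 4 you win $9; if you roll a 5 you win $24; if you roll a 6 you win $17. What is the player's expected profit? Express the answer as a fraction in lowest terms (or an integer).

13/3 dollars

E[payout] = (1/2)·8 + (1/6)·9 + (1/6)·17 + (1/6)·24 = 37/3
Expected profit = 37/3 − 8 = 13/3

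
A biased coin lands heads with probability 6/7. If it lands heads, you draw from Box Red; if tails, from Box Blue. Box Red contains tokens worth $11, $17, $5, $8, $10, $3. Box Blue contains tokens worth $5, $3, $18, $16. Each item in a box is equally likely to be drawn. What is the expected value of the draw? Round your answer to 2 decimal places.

$9.21

E[X | Box Red] = (11 + 17 + 5 + 8 + 10 + 3)/6 = 9
E[X | Box Blue] = (5 + 3 + 18 + 16)/4 = 21/2
E[X] = (6/7)·9 + (1/7)·21/2 = 129/14 ≈ 9.21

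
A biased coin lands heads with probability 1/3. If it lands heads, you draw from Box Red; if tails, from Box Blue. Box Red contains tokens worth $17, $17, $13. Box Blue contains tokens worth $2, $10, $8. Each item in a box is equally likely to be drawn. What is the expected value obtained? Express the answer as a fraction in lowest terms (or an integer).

E[X | Box Red] = (17 + 17 + 13)/3 = 47/3
E[X | Box Blue] = (2 + 10 + 8)/3 = 20/3
E[X] = (1/3)·47/3 + (2/3)·20/3 = 29/3

29/3 dollars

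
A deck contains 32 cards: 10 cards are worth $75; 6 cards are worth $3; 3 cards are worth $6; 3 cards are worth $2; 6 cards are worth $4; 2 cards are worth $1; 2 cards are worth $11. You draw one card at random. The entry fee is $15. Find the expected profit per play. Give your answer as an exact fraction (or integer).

E[payout] = (10/32)·75 + (6/32)·3 + (3/32)·6 + (3/32)·2 + (6/32)·4 + (2/32)·1 + (2/32)·11 = 105/4
Expected profit = 105/4 − 15 = 45/4

45/4 dollars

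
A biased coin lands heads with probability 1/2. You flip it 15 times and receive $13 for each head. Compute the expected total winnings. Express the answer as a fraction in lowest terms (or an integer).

195/2 dollars

E[#heads] = 15·1/2 = 15/2 (linearity over flips).
E[winnings] = 13·15/2 = 195/2.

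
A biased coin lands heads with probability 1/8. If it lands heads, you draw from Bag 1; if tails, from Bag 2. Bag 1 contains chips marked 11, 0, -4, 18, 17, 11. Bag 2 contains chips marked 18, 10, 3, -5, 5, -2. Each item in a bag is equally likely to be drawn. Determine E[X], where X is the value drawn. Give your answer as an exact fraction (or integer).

E[X | Bag 1] = (11 + 0 − 4 + 18 + 17 + 11)/6 = 53/6
E[X | Bag 2] = (18 + 10 + 3 − 5 + 5 − 2)/6 = 29/6
E[X] = (1/8)·53/6 + (7/8)·29/6 = 16/3

16/3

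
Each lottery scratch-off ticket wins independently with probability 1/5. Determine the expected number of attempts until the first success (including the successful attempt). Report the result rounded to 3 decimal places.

For a geometric distribution, E[trials] = 1/p = 1/(1/5) = 5.
≈ 5.000

5.000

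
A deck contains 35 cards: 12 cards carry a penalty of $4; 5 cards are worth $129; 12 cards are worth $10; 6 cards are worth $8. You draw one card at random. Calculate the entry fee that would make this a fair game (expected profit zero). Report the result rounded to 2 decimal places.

E[payout] = (12/35)·(-4) + (5/35)·129 + (12/35)·10 + (6/35)·8 = 153/7
Fair fee = E[payout] = 153/7 ≈ $21.86

$21.86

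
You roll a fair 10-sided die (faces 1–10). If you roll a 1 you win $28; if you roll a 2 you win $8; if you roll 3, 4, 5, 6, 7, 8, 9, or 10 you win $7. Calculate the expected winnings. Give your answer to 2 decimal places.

E[payout] = (4/5)·7 + (1/10)·8 + (1/10)·28 = 46/5
≈ $9.20

$9.20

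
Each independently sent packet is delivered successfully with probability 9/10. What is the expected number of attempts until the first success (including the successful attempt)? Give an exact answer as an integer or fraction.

For a geometric distribution, E[trials] = 1/p = 1/(9/10) = 10/9.

10/9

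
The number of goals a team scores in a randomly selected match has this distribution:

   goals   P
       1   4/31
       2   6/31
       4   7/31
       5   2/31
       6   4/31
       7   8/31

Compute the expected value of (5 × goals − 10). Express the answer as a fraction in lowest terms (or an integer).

360/31

E[5x-10] = (4/31)·(-5) + (6/31)·0 + (7/31)·10 + (2/31)·15 + (4/31)·20 + (8/31)·25
     = 360/31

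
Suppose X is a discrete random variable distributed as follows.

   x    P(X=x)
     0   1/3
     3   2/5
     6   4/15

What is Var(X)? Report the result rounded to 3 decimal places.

E[X] = (1/3)·0 + (2/5)·3 + (4/15)·6 = 14/5
E[X²] = (1/3)·0 + (2/5)·9 + (4/15)·36 = 66/5
Var(X) = 66/5 − (14/5)² = 134/25 ≈ 5.360

5.360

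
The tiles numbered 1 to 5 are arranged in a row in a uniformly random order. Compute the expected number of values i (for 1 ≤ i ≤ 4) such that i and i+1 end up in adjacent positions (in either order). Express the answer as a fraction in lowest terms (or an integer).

For each i ∈ {1,…,4}, let Xᵢ = 1 if i and i+1 are adjacent. P(Xᵢ=1) = 2·(5−1)!/5! = 2/5.
By linearity, E[ΣXᵢ] = (4)·(2/5) = 8/5.

8/5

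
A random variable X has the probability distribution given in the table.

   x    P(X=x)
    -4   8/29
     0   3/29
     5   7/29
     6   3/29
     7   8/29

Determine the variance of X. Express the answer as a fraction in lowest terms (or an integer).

17358/841

E[X] = (8/29)·(-4) + (3/29)·0 + (7/29)·5 + (3/29)·6 + (8/29)·7 = 77/29
E[X²] = (8/29)·16 + (3/29)·0 + (7/29)·25 + (3/29)·36 + (8/29)·49 = 803/29
Var(X) = 803/29 − (77/29)² = 17358/841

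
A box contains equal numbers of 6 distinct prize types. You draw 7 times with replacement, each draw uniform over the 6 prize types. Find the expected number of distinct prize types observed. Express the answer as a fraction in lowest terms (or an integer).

Let Xⱼ=1 if type j appears at least once. P(Xⱼ=1) = 1 − ((6−1)/6)^7 = 201811/279936.
E[#distinct] = 6·201811/279936 = 201811/46656.

201811/46656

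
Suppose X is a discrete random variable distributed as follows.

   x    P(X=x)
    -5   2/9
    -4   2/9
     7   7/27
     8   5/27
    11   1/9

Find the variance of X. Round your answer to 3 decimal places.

40.768

E[X] = (2/9)·(-5) + (2/9)·(-4) + (7/27)·7 + (5/27)·8 + (1/9)·11 = 68/27
E[X²] = (2/9)·25 + (2/9)·16 + (7/27)·49 + (5/27)·64 + (1/9)·121 = 424/9
Var(X) = 424/9 − (68/27)² = 29720/729 ≈ 40.768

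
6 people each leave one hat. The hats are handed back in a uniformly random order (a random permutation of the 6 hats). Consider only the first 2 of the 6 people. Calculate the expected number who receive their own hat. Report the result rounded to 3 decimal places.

0.333

Let Xᵢ = 1 if person i gets their own hat. For each i, P(Xᵢ=1) = 1/6.
By linearity of expectation, E[X₁+…+X_2] = 2·(1/6) = 1/3.
≈ 0.333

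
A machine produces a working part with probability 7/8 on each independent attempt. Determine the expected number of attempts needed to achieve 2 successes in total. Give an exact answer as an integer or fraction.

By linearity (sum of 2 independent geometric waits), E[trials] = 2/p = 2/(7/8) = 16/7.

16/7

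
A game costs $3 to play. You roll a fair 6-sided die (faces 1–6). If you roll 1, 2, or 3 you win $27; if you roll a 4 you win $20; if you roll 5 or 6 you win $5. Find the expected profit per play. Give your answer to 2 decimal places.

$15.50

E[payout] = (1/3)·5 + (1/6)·20 + (1/2)·27 = 37/2
Expected profit = 37/2 − 3 = 31/2 ≈ $15.50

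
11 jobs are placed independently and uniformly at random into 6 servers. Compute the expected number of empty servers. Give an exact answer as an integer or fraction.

Let Xⱼ=1 if server j is empty. P(Xⱼ=1) = ((6-1)/6)^11 = 48828125/362797056.
By linearity, E[#empty] = 6·48828125/362797056 = 48828125/60466176.

48828125/60466176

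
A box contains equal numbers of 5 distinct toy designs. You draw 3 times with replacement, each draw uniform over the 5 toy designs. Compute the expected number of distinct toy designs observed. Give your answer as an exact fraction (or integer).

61/25

Let Xⱼ=1 if type j appears at least once. P(Xⱼ=1) = 1 − ((5−1)/5)^3 = 61/125.
E[#distinct] = 5·61/125 = 61/25.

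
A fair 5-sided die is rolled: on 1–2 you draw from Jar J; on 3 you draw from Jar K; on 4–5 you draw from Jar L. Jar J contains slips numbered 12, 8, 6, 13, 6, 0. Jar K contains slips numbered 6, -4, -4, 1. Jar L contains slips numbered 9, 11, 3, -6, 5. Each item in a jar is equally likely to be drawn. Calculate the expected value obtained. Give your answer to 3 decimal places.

4.710

E[X | Jar J] = (12 + 8 + 6 + 13 + 6 + 0)/6 = 15/2
E[X | Jar K] = (6 − 4 − 4 + 1)/4 = -1/4
E[X | Jar L] = (9 + 11 + 3 − 6 + 5)/5 = 22/5
E[X] = (2/5)·15/2 + (1/5)·(-1/4) + (2/5)·22/5 = 471/100 ≈ 4.710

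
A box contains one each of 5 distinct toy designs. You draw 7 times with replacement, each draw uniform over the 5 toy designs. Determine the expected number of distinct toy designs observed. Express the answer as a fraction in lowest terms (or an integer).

61741/15625

Let Xⱼ=1 if type j appears at least once. P(Xⱼ=1) = 1 − ((5−1)/5)^7 = 61741/78125.
E[#distinct] = 5·61741/78125 = 61741/15625.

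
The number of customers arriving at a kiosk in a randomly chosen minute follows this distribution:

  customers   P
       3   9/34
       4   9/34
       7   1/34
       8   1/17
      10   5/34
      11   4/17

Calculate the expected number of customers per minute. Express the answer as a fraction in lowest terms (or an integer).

112/17

E[X] = (9/34)·3 + (9/34)·4 + (1/34)·7 + (1/17)·8 + (5/34)·10 + (4/17)·11
     = 112/17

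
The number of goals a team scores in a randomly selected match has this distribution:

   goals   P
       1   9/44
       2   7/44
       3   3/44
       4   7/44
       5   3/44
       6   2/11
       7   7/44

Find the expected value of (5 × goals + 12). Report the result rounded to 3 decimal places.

E[5x+12] = (9/44)·17 + (7/44)·22 + (3/44)·27 + (7/44)·32 + (3/44)·37 + (2/11)·42 + (7/44)·47
     = 347/11 ≈ 31.545

31.545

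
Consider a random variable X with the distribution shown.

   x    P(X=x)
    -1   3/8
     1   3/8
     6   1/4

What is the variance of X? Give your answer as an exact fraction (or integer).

15/2

E[X] = (3/8)·(-1) + (3/8)·1 + (1/4)·6 = 3/2
E[X²] = (3/8)·1 + (3/8)·1 + (1/4)·36 = 39/4
Var(X) = 39/4 − (3/2)² = 15/2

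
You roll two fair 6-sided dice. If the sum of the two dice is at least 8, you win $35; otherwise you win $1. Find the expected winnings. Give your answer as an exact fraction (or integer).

E[payout] = (7/12)·1 + (5/12)·35 = 91/6

91/6 dollars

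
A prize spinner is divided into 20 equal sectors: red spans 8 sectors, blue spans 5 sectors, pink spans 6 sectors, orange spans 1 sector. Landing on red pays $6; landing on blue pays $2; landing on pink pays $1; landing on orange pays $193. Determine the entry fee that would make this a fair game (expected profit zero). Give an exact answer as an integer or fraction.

E[payout] = (8/20)·6 + (5/20)·2 + (6/20)·1 + (1/20)·193 = 257/20
Fair fee = E[payout] = 257/20

257/20 dollars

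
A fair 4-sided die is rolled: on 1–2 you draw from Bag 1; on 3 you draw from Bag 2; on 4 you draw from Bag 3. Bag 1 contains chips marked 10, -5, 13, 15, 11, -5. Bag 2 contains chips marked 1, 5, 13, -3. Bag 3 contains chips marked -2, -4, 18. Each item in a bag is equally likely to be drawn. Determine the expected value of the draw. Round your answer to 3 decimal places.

E[X | Bag 1] = (10 − 5 + 13 + 15 + 11 − 5)/6 = 13/2
E[X | Bag 2] = (1 + 5 + 13 − 3)/4 = 4
E[X | Bag 3] = (-2 − 4 + 18)/3 = 4
E[X] = (1/2)·13/2 + (1/4)·4 + (1/4)·4 = 21/4 ≈ 5.250

5.250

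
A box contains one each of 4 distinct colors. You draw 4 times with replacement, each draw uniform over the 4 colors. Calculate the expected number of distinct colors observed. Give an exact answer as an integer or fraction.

175/64

Let Xⱼ=1 if type j appears at least once. P(Xⱼ=1) = 1 − ((4−1)/4)^4 = 175/256.
E[#distinct] = 4·175/256 = 175/64.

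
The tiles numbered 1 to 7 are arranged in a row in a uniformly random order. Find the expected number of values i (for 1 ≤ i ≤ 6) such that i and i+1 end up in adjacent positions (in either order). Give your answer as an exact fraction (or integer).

For each i ∈ {1,…,6}, let Xᵢ = 1 if i and i+1 are adjacent. P(Xᵢ=1) = 2·(7−1)!/7! = 2/7.
By linearity, E[ΣXᵢ] = (6)·(2/7) = 12/7.

12/7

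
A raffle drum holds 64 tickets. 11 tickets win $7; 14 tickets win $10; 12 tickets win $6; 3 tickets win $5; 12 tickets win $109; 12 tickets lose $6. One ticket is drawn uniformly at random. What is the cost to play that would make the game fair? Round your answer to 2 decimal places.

$24.06

E[payout] = (11/64)·7 + (14/64)·10 + (12/64)·6 + (3/64)·5 + (12/64)·109 + (12/64)·(-6) = 385/16
Fair fee = E[payout] = 385/16 ≈ $24.06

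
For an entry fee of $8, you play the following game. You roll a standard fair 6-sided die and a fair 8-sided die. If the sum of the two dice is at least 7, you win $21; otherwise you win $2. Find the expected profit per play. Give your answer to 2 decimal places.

$7.06

E[payout] = (5/16)·2 + (11/16)·21 = 241/16
Expected profit = 241/16 − 8 = 113/16 ≈ $7.06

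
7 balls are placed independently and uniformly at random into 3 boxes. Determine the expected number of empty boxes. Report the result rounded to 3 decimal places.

Let Xⱼ=1 if box j is empty. P(Xⱼ=1) = ((3-1)/3)^7 = 128/2187.
By linearity, E[#empty] = 3·128/2187 = 128/729.
≈ 0.176

0.176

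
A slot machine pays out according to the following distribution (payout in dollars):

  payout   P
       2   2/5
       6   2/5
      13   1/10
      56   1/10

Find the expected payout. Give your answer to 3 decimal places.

E[X] = (2/5)·2 + (2/5)·6 + (1/10)·13 + (1/10)·56
     = 101/10 ≈ 10.100

$10.100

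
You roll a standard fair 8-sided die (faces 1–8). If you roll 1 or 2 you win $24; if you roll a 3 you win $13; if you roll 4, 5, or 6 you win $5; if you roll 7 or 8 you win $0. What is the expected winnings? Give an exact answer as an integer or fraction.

19/2 dollars

E[payout] = (1/4)·0 + (3/8)·5 + (1/8)·13 + (1/4)·24 = 19/2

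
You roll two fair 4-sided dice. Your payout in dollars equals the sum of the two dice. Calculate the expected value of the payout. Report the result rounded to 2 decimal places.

Distribution of the sum of the two dice: 2 w.p. 1/16, 3 w.p. 1/8, 4 w.p. 3/16, 5 w.p. 1/4, 6 w.p. 3/16, 7 w.p. 1/8, …
E[payout] = (1/16)·2 + (1/8)·3 + (3/16)·4 + (1/4)·5 + (3/16)·6 + (1/8)·7 + (1/16)·8 = 5
≈ $5.00

$5.00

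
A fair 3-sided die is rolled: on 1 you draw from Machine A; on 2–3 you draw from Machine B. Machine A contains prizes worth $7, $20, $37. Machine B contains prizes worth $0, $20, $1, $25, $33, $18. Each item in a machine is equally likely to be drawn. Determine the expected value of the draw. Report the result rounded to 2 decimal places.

E[X | Machine A] = (7 + 20 + 37)/3 = 64/3
E[X | Machine B] = (0 + 20 + 1 + 25 + 33 + 18)/6 = 97/6
E[X] = (1/3)·64/3 + (2/3)·97/6 = 161/9 ≈ 17.89

$17.89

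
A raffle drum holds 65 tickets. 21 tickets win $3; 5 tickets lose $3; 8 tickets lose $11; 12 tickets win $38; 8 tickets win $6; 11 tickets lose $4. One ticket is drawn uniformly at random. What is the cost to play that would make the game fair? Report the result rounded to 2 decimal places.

$6.46

E[payout] = (21/65)·3 + (5/65)·(-3) + (8/65)·(-11) + (12/65)·38 + (8/65)·6 + (11/65)·(-4) = 84/13
Fair fee = E[payout] = 84/13 ≈ $6.46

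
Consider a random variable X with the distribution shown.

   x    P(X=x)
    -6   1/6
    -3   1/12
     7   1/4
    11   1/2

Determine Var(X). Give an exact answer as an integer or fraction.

E[X] = (1/6)·(-6) + (1/12)·(-3) + (1/4)·7 + (1/2)·11 = 6
E[X²] = (1/6)·36 + (1/12)·9 + (1/4)·49 + (1/2)·121 = 159/2
Var(X) = 159/2 − (6)² = 87/2

87/2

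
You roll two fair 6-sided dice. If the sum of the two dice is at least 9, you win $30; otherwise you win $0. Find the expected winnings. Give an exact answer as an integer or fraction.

25/3 dollars

E[payout] = (13/18)·0 + (5/18)·30 = 25/3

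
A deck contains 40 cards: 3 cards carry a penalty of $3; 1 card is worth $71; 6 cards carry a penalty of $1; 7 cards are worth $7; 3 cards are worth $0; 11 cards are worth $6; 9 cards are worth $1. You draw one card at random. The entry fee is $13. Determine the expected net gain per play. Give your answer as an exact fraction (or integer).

E[payout] = (3/40)·(-3) + (1/40)·71 + (6/40)·(-1) + (7/40)·7 + (3/40)·0 + (11/40)·6 + (9/40)·1 = 9/2
Expected profit = 9/2 − 13 = -17/2

-17/2 dollars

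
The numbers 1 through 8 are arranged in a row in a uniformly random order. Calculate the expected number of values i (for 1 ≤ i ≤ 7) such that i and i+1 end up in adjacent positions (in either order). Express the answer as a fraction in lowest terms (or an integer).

For each i ∈ {1,…,7}, let Xᵢ = 1 if i and i+1 are adjacent. P(Xᵢ=1) = 2·(8−1)!/8! = 2/8.
By linearity, E[ΣXᵢ] = (7)·(2/8) = 7/4.

7/4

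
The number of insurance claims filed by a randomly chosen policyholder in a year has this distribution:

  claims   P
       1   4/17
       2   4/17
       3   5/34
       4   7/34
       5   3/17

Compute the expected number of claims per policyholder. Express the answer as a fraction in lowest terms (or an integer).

E[X] = (4/17)·1 + (4/17)·2 + (5/34)·3 + (7/34)·4 + (3/17)·5
     = 97/34

97/34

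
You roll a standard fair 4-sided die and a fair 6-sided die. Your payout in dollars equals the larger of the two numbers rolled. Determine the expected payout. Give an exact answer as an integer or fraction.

47/12 dollars

Distribution of the larger of the two numbers rolled: 1 w.p. 1/24, 2 w.p. 1/8, 3 w.p. 5/24, 4 w.p. 7/24, 5 w.p. 1/6, 6 w.p. 1/6
E[payout] = (1/24)·1 + (1/8)·2 + (5/24)·3 + (7/24)·4 + (1/6)·5 + (1/6)·6 = 47/12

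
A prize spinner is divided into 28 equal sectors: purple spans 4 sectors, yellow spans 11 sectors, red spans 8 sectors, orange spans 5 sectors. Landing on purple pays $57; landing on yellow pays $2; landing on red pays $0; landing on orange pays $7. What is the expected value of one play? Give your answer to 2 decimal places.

E[payout] = (4/28)·57 + (11/28)·2 + (8/28)·0 + (5/28)·7 = 285/28
≈ $10.18

$10.18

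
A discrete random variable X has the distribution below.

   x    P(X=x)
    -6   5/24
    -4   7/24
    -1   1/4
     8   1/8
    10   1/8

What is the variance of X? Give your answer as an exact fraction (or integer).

E[X] = (5/24)·(-6) + (7/24)·(-4) + (1/4)·(-1) + (1/8)·8 + (1/8)·10 = -5/12
E[X²] = (5/24)·36 + (7/24)·16 + (1/4)·1 + (1/8)·64 + (1/8)·100 = 395/12
Var(X) = 395/12 − (-5/12)² = 4715/144

4715/144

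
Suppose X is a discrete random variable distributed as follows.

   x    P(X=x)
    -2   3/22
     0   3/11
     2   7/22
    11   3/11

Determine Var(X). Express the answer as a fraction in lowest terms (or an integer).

2844/121

E[X] = (3/22)·(-2) + (3/11)·0 + (7/22)·2 + (3/11)·11 = 37/11
E[X²] = (3/22)·4 + (3/11)·0 + (7/22)·4 + (3/11)·121 = 383/11
Var(X) = 383/11 − (37/11)² = 2844/121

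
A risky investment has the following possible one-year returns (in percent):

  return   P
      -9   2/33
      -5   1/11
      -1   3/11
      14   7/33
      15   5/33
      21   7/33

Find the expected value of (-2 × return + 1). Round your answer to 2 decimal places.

-15.85

E[-2x+1] = (2/33)·19 + (1/11)·11 + (3/11)·3 + (7/33)·(-27) + (5/33)·(-29) + (7/33)·(-41)
     = -523/33 ≈ -15.85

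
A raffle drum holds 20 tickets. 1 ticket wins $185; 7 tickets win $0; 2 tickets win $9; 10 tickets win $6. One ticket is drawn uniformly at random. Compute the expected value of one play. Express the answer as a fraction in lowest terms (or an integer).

E[payout] = (1/20)·185 + (7/20)·0 + (2/20)·9 + (10/20)·6 = 263/20

263/20 dollars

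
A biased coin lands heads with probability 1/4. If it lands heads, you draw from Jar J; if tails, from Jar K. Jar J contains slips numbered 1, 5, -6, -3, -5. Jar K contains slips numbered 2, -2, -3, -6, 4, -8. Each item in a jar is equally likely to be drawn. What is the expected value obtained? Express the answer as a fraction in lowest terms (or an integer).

-81/40

E[X | Jar J] = (1 + 5 − 6 − 3 − 5)/5 = -8/5
E[X | Jar K] = (2 − 2 − 3 − 6 + 4 − 8)/6 = -13/6
E[X] = (1/4)·(-8/5) + (3/4)·(-13/6) = -81/40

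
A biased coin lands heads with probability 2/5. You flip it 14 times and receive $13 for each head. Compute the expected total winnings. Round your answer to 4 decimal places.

E[#heads] = 14·2/5 = 28/5 (linearity over flips).
E[winnings] = 13·28/5 = 364/5.
≈ 72.8000

$72.8000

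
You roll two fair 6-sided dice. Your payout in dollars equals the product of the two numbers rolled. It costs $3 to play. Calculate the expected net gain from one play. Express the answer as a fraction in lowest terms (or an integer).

Distribution of the product of the two numbers rolled: 1 w.p. 1/36, 2 w.p. 1/18, 3 w.p. 1/18, 4 w.p. 1/12, 5 w.p. 1/18, 6 w.p. 1/9, …
E[payout] = (1/36)·1 + (1/18)·2 + (1/18)·3 + (1/12)·4 + (1/18)·5 + (1/9)·6 + (1/18)·8 + (1/36)·9 + (1/18)·10 + (1/9)·12 + (1/18)·15 + (1/36)·16 + (1/18)·18 + (1/18)·20 + (1/18)·24 + (1/36)·25 + (1/18)·30 + (1/36)·36 = 49/4
Expected profit = 49/4 − 3 = 37/4

37/4 dollars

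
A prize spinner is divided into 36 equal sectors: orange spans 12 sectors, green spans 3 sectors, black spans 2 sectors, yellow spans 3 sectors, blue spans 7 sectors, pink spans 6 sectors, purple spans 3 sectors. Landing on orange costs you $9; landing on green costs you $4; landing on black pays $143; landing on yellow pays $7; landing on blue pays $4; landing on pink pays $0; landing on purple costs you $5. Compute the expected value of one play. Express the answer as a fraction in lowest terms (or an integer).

E[payout] = (12/36)·(-9) + (3/36)·(-4) + (2/36)·143 + (3/36)·7 + (7/36)·4 + (6/36)·0 + (3/36)·(-5) = 50/9

50/9 dollars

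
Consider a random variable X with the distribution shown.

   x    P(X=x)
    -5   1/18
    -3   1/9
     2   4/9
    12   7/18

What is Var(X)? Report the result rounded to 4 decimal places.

35.7191

E[X] = (1/18)·(-5) + (1/9)·(-3) + (4/9)·2 + (7/18)·12 = 89/18
E[X²] = (1/18)·25 + (1/9)·9 + (4/9)·4 + (7/18)·144 = 361/6
Var(X) = 361/6 − (89/18)² = 11573/324 ≈ 35.7191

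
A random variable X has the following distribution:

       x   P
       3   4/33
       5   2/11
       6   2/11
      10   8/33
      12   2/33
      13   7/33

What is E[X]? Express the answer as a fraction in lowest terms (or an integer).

E[X] = (4/33)·3 + (2/11)·5 + (2/11)·6 + (8/33)·10 + (2/33)·12 + (7/33)·13
     = 91/11

91/11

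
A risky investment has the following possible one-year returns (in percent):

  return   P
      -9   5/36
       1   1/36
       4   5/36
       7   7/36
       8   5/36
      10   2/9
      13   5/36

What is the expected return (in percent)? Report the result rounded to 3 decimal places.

E[X] = (5/36)·(-9) + (1/36)·1 + (5/36)·4 + (7/36)·7 + (5/36)·8 + (2/9)·10 + (5/36)·13
     = 35/6 ≈ 5.833

5.833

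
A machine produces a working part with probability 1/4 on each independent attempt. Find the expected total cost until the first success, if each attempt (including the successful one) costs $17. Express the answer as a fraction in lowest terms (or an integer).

$68

E[#attempts] = 1/p = 4; E[cost] = 17·4 = 68.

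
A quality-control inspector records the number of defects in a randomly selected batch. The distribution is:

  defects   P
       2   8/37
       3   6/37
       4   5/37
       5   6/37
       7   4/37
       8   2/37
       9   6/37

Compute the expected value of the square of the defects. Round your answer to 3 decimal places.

E[X²] = (8/37)·4 + (6/37)·9 + (5/37)·16 + (6/37)·25 + (4/37)·49 + (2/37)·64 + (6/37)·81
     = 1126/37 ≈ 30.432

30.432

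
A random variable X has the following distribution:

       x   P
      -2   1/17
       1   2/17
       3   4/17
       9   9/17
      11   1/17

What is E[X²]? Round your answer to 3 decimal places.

52.471

E[X²] = (1/17)·4 + (2/17)·1 + (4/17)·9 + (9/17)·81 + (1/17)·121
     = 892/17 ≈ 52.471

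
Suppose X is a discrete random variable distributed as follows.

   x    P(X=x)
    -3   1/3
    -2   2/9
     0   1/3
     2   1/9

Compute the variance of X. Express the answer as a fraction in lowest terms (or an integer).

E[X] = (1/3)·(-3) + (2/9)·(-2) + (1/3)·0 + (1/9)·2 = -11/9
E[X²] = (1/3)·9 + (2/9)·4 + (1/3)·0 + (1/9)·4 = 13/3
Var(X) = 13/3 − (-11/9)² = 230/81

230/81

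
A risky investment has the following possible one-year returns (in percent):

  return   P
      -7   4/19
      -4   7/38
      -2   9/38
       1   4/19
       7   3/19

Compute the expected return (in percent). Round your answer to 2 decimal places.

E[X] = (4/19)·(-7) + (7/38)·(-4) + (9/38)·(-2) + (4/19)·1 + (3/19)·7
     = -26/19 ≈ -1.37

-1.37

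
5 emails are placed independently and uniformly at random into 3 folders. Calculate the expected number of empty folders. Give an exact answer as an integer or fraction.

32/81

Let Xⱼ=1 if folder j is empty. P(Xⱼ=1) = ((3-1)/3)^5 = 32/243.
By linearity, E[#empty] = 3·32/243 = 32/81.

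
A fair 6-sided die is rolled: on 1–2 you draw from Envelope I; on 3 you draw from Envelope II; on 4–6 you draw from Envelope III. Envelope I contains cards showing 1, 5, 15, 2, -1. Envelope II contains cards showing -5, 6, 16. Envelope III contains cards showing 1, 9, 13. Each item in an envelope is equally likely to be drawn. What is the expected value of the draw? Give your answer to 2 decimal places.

E[X | Envelope I] = (1 + 5 + 15 + 2 − 1)/5 = 22/5
E[X | Envelope II] = (-5 + 6 + 16)/3 = 17/3
E[X | Envelope III] = (1 + 9 + 13)/3 = 23/3
E[X] = (1/3)·22/5 + (1/6)·17/3 + (1/2)·23/3 = 281/45 ≈ 6.24

6.24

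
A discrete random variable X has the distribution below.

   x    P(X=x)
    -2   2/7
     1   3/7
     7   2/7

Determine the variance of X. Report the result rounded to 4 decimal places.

E[X] = (2/7)·(-2) + (3/7)·1 + (2/7)·7 = 13/7
E[X²] = (2/7)·4 + (3/7)·1 + (2/7)·49 = 109/7
Var(X) = 109/7 − (13/7)² = 594/49 ≈ 12.1224

12.1224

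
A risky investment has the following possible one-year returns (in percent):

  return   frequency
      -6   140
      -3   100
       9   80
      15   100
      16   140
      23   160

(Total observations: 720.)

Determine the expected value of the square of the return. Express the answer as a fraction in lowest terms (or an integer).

1295/6

Total = 720, so P(return=-6) = 140/720, etc.
E[X²] = (7/36)·36 + (5/36)·9 + (1/9)·81 + (5/36)·225 + (7/36)·256 + (2/9)·529
     = 1295/6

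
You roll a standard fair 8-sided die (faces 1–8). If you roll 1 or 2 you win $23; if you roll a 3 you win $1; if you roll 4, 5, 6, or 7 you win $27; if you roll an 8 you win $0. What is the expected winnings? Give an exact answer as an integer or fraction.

E[payout] = (1/8)·0 + (1/8)·1 + (1/4)·23 + (1/2)·27 = 155/8

155/8 dollars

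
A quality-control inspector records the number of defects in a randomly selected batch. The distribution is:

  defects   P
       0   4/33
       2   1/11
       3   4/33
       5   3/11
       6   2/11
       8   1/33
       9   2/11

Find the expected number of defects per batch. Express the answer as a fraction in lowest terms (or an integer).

E[X] = (4/33)·0 + (1/11)·2 + (4/33)·3 + (3/11)·5 + (2/11)·6 + (1/33)·8 + (2/11)·9
     = 161/33

161/33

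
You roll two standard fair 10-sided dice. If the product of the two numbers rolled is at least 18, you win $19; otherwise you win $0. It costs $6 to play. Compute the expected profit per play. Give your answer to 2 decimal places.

$5.78

E[payout] = (19/50)·0 + (31/50)·19 = 589/50
Expected profit = 589/50 − 6 = 289/50 ≈ $5.78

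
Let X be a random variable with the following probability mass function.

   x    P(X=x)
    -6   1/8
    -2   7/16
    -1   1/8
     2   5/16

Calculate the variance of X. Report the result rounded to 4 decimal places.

E[X] = (1/8)·(-6) + (7/16)·(-2) + (1/8)·(-1) + (5/16)·2 = -9/8
E[X²] = (1/8)·36 + (7/16)·4 + (1/8)·1 + (5/16)·4 = 61/8
Var(X) = 61/8 − (-9/8)² = 407/64 ≈ 6.3594

6.3594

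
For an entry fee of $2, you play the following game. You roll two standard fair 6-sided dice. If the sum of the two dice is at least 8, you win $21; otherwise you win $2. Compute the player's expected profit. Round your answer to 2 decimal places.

E[payout] = (7/12)·2 + (5/12)·21 = 119/12
Expected profit = 119/12 − 2 = 95/12 ≈ $7.92

$7.92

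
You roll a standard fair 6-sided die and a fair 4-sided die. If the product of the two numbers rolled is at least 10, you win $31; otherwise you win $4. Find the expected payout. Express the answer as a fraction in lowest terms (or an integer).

113/8 dollars

E[payout] = (5/8)·4 + (3/8)·31 = 113/8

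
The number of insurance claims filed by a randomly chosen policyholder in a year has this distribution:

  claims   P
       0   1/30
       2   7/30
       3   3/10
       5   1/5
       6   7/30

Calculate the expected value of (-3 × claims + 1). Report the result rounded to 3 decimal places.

E[-3x+1] = (1/30)·1 + (7/30)·(-5) + (3/10)·(-8) + (1/5)·(-14) + (7/30)·(-17)
     = -103/10 ≈ -10.300

-10.300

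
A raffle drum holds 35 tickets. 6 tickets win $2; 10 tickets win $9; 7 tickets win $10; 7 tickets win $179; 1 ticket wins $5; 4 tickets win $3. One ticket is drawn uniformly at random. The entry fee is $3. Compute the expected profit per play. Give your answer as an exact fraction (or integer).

191/5 dollars

E[payout] = (6/35)·2 + (10/35)·9 + (7/35)·10 + (7/35)·179 + (1/35)·5 + (4/35)·3 = 206/5
Expected profit = 206/5 − 3 = 191/5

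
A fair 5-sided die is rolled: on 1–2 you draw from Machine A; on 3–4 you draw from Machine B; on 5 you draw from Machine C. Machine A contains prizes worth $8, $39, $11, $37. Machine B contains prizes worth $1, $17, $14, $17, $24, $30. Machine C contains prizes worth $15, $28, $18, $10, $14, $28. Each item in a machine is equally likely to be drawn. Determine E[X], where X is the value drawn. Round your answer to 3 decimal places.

E[X | Machine A] = (8 + 39 + 11 + 37)/4 = 95/4
E[X | Machine B] = (1 + 17 + 14 + 17 + 24 + 30)/6 = 103/6
E[X | Machine C] = (15 + 28 + 18 + 10 + 14 + 28)/6 = 113/6
E[X] = (2/5)·95/4 + (2/5)·103/6 + (1/5)·113/6 = 302/15 ≈ 20.133

$20.133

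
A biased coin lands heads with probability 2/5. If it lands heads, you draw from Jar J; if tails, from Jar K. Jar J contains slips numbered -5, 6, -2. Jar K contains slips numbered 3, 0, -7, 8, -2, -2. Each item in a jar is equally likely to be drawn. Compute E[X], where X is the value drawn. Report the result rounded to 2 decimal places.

-0.13

E[X | Jar J] = (-5 + 6 − 2)/3 = -1/3
E[X | Jar K] = (3 + 0 − 7 + 8 − 2 − 2)/6 = 0
E[X] = (2/5)·(-1/3) + (3/5)·0 = -2/15 ≈ -0.13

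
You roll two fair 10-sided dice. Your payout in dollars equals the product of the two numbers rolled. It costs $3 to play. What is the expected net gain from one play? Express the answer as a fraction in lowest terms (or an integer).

109/4 dollars

Distribution of the product of the two numbers rolled: 1 w.p. 1/100, 2 w.p. 1/50, 3 w.p. 1/50, 4 w.p. 3/100, 5 w.p. 1/50, 6 w.p. 1/25, …
E[payout] = (1/100)·1 + (1/50)·2 + (1/50)·3 + (3/100)·4 + (1/50)·5 + (1/25)·6 + (1/50)·7 + (1/25)·8 + (3/100)·9 + (1/25)·10 + (1/25)·12 + (1/50)·14 + (1/50)·15 + (3/100)·16 + (1/25)·18 + (1/25)·20 + (1/50)·21 + (1/25)·24 + (1/100)·25 + (1/50)·27 + (1/50)·28 + (1/25)·30 + (1/50)·32 + (1/50)·35 + (3/100)·36 + (1/25)·40 + (1/50)·42 + (1/50)·45 + (1/50)·48 + (1/100)·49 + (1/50)·50 + (1/50)·54 + (1/50)·56 + (1/50)·60 + (1/50)·63 + (1/100)·64 + (1/50)·70 + (1/50)·72 + (1/50)·80 + (1/100)·81 + (1/50)·90 + (1/100)·100 = 121/4
Expected profit = 121/4 − 3 = 109/4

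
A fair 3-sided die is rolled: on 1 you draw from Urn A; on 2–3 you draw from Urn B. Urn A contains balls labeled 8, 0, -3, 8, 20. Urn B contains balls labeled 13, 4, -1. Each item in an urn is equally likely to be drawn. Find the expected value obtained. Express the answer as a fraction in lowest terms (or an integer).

259/45

E[X | Urn A] = (8 + 0 − 3 + 8 + 20)/5 = 33/5
E[X | Urn B] = (13 + 4 − 1)/3 = 16/3
E[X] = (1/3)·33/5 + (2/3)·16/3 = 259/45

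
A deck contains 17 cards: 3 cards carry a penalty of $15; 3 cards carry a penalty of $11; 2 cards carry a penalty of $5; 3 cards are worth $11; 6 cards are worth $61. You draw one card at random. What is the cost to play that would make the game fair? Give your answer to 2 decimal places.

E[payout] = (3/17)·(-15) + (3/17)·(-11) + (2/17)·(-5) + (3/17)·11 + (6/17)·61 = 311/17
Fair fee = E[payout] = 311/17 ≈ $18.29

$18.29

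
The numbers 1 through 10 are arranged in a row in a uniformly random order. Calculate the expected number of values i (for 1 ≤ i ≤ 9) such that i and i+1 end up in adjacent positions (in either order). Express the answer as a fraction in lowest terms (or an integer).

For each i ∈ {1,…,9}, let Xᵢ = 1 if i and i+1 are adjacent. P(Xᵢ=1) = 2·(10−1)!/10! = 2/10.
By linearity, E[ΣXᵢ] = (9)·(2/10) = 9/5.

9/5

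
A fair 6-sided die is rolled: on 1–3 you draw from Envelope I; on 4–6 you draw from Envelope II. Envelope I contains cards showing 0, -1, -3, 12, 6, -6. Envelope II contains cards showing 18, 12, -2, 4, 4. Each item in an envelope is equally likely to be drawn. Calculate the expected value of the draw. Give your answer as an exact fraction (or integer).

E[X | Envelope I] = (0 − 1 − 3 + 12 + 6 − 6)/6 = 4/3
E[X | Envelope II] = (18 + 12 − 2 + 4 + 4)/5 = 36/5
E[X] = (1/2)·4/3 + (1/2)·36/5 = 64/15

64/15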